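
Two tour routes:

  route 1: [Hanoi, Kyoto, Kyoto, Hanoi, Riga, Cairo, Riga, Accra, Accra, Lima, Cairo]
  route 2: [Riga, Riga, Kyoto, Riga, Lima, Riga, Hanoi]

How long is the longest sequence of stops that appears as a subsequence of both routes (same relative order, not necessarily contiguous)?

One common subsequence of length 3: Kyoto at route 1[3]=route 2[3], then Riga at route 1[5]=route 2[4], then Riga at route 1[7]=route 2[6]. dp[11][7] = 3 confirms this is the maximum.

3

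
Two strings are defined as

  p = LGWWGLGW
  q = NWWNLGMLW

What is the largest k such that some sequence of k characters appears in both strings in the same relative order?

5

Taking W [3,2] → W [4,3] → G [5,6] → L [6,8] → W [8,9] gives a common subsequence of length 5. Since dp[8][9] = 5, nothing longer is possible.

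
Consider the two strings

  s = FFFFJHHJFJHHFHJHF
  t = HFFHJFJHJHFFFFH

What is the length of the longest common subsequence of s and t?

Match F (s #3, t #2); then F (s #4, t #3); then H (s #7, t #4); then J (s #8, t #5); then F (s #9, t #6); then J (s #10, t #7); then H (s #11, t #8); then H (s #12, t #10); then F (s #13, t #14); then H (s #16, t #15) — 10 characters in the same relative order in both. The LCS DP gives dp[17][15] = 10, so this is optimal.

10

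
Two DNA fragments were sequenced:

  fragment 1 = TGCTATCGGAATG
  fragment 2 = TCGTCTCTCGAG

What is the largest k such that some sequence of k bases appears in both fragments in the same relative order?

9

Pick T (fragment 1 #1, fragment 2 #1) → G (fragment 1 #2, fragment 2 #3) → C (fragment 1 #3, fragment 2 #5) → T (fragment 1 #4, fragment 2 #6) → T (fragment 1 #6, fragment 2 #8) → C (fragment 1 #7, fragment 2 #9) → G (fragment 1 #9, fragment 2 #10) → A (fragment 1 #11, fragment 2 #11) → G (fragment 1 #13, fragment 2 #12); all 9 bases appear in both, in order. dp[13][12] = 9 confirms this is the maximum.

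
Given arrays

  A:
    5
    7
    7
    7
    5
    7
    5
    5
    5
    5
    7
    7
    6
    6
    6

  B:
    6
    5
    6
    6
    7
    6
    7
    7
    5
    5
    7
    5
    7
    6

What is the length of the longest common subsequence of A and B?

Taking 5 at A[1]=B[2], 7 at A[2]=B[5], 7 at A[3]=B[7], 7 at A[4]=B[8], 5 at A[5]=B[10], 7 at A[6]=B[11], 5 at A[10]=B[12], 7 at A[12]=B[13], 6 at A[15]=B[14] gives a common subsequence of length 9. dp[15][14] = 9 confirms this is the maximum.

9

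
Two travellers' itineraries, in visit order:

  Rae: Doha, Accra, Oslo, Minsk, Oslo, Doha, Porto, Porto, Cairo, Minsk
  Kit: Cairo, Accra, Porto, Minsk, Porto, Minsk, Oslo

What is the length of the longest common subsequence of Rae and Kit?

One common subsequence of length 4: Accra [2,2] → Minsk [4,4] → Porto [8,5] → Minsk [10,6]. The LCS DP gives dp[10][7] = 4, so this is optimal.

4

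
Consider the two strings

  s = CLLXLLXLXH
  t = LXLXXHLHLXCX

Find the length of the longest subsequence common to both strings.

Let dp[i][j] be the LCS length of the first i characters of s and the first j characters of t. dp[i][j] = dp[i-1][j-1]+1 when the i-th and j-th characters match, else max(dp[i-1][j], dp[i][j-1]).
    ·  L  X  L  X  X  H  L  H  L  X  C  X
 ·  0  0  0  0  0  0  0  0  0  0  0  0  0
 C  0  0  0  0  0  0  0  0  0  0  0  1  1
 L  0  1  1  1  1  1  1  1  1  1  1  1  1
 L  0  1  1  2  2  2  2  2  2  2  2  2  2
 X  0  1  2  2  3  3  3  3  3  3  3  3  3
 L  0  1  2  3  3  3  3  4  4  4  4  4  4
 L  0  1  2  3  3  3  3  4  4  5  5  5  5
 X  0  1  2  3  4  4  4  4  4  5  6  6  6
 L  0  1  2  3  4  4  4  5  5  5  6  6  6
 X  0  1  2  3  4  5  5  5  5  5  6  6  7
 H  0  1  2  3  4  5  6  6  6  6  6  6  7
dp[10][12] = 7. One LCS (by backtracking along matches): LLXLLXX.

7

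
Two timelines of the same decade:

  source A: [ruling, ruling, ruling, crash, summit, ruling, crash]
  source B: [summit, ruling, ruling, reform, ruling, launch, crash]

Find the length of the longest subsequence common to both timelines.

4

One common subsequence of length 4: ruling [1,2] → ruling [2,3] → ruling [3,5] → crash [7,7]. dp[7][7] = 4 confirms this is the maximum.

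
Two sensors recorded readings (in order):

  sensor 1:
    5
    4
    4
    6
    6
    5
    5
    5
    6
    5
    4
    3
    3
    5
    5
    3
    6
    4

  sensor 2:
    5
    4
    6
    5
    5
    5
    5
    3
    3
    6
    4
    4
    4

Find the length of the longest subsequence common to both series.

One common subsequence of length 11: 5 at sensor 1[1]=sensor 2[1] → 4 at sensor 1[3]=sensor 2[2] → 6 at sensor 1[5]=sensor 2[3] → 5 at sensor 1[6]=sensor 2[4] → 5 at sensor 1[7]=sensor 2[5] → 5 at sensor 1[8]=sensor 2[6] → 5 at sensor 1[10]=sensor 2[7] → 3 at sensor 1[13]=sensor 2[8] → 3 at sensor 1[16]=sensor 2[9] → 6 at sensor 1[17]=sensor 2[10] → 4 at sensor 1[18]=sensor 2[13]. dp[18][13] = 11 confirms this is the maximum.

11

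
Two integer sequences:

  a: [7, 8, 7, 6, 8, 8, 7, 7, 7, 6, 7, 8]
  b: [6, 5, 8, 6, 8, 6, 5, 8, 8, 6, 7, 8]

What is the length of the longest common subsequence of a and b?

Let dp[i][j] be the LCS length of the first i values of a and the first j values of b. dp[i][j] = dp[i-1][j-1]+1 when the i-th and j-th values match, else max(dp[i-1][j], dp[i][j-1]).
    ·  6  5  8  6  8  6  5  8  8  6  7  8
 ·  0  0  0  0  0  0  0  0  0  0  0  0  0
 7  0  0  0  0  0  0  0  0  0  0  0  1  1
 8  0  0  0  1  1  1  1  1  1  1  1  1  2
 7  0  0  0  1  1  1  1  1  1  1  1  2  2
 6  0  1  1  1  2  2  2  2  2  2  2  2  2
 8  0  1  1  2  2  3  3  3  3  3  3  3  3
 8  0  1  1  2  2  3  3  3  4  4  4  4  4
 7  0  1  1  2  2  3  3  3  4  4  4  5  5
 7  0  1  1  2  2  3  3  3  4  4  4  5  5
 7  0  1  1  2  2  3  3  3  4  4  4  5  5
 6  0  1  1  2  3  3  4  4  4  4  5  5  5
 7  0  1  1  2  3  3  4  4  4  4  5  6  6
 8  0  1  1  2  3  4  4  4  5  5  5  6  7
dp[12][12] = 7. One LCS (by backtracking along matches): 8, 6, 8, 8, 6, 7, 8.

7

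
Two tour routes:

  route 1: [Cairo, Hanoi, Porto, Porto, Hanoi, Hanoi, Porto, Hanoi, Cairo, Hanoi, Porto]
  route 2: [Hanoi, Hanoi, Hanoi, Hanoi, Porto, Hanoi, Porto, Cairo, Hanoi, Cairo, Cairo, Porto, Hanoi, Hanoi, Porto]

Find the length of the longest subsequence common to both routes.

One common subsequence of length 8: Hanoi (route 1 #2, route 2 #4); then Porto (route 1 #3, route 2 #5); then Porto (route 1 #4, route 2 #7); then Hanoi (route 1 #5, route 2 #9); then Porto (route 1 #7, route 2 #12); then Hanoi (route 1 #8, route 2 #13); then Hanoi (route 1 #10, route 2 #14); then Porto (route 1 #11, route 2 #15). The LCS DP gives dp[11][15] = 8, so this is optimal.

8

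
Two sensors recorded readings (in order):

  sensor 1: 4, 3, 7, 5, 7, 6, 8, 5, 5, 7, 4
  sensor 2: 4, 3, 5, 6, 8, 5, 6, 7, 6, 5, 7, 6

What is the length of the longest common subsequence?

8

Let dp[i][j] be the LCS length of the first i values of sensor 1 and the first j values of sensor 2. dp[i][j] = dp[i-1][j-1]+1 when the i-th and j-th values match, else max(dp[i-1][j], dp[i][j-1]).
    ·  4  3  5  6  8  5  6  7  6  5  7  6
 ·  0  0  0  0  0  0  0  0  0  0  0  0  0
 4  0  1  1  1  1  1  1  1  1  1  1  1  1
 3  0  1  2  2  2  2  2  2  2  2  2  2  2
 7  0  1  2  2  2  2  2  2  3  3  3  3  3
 5  0  1  2  3  3  3  3  3  3  3  4  4  4
 7  0  1  2  3  3  3  3  3  4  4  4  5  5
 6  0  1  2  3  4  4  4  4  4  5  5  5  6
 8  0  1  2  3  4  5  5  5  5  5  5  5  6
 5  0  1  2  3  4  5  6  6  6  6  6  6  6
 5  0  1  2  3  4  5  6  6  6  6  7  7  7
 7  0  1  2  3  4  5  6  6  7  7  7  8  8
 4  0  1  2  3  4  5  6  6  7  7  7  8  8
dp[11][12] = 8. One LCS (by backtracking along matches): 4, 3, 5, 6, 8, 5, 5, 7.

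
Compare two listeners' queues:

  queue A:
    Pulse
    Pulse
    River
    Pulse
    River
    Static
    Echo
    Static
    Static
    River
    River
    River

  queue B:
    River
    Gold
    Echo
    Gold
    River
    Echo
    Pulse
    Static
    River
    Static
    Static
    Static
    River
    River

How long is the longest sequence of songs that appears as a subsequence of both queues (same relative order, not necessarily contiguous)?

8

One common subsequence of length 8: River at queue A[3]=queue B[5]; then Pulse at queue A[4]=queue B[7]; then River at queue A[5]=queue B[9]; then Static at queue A[6]=queue B[10]; then Static at queue A[8]=queue B[11]; then Static at queue A[9]=queue B[12]; then River at queue A[11]=queue B[13]; then River at queue A[12]=queue B[14]. The LCS DP gives dp[12][14] = 8, so this is optimal.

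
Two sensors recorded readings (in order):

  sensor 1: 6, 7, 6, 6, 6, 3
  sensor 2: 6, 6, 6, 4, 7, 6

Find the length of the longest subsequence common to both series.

Let dp[i][j] be the LCS length of the first i values of sensor 1 and the first j values of sensor 2. dp[i][j] = dp[i-1][j-1]+1 when the i-th and j-th values match, else max(dp[i-1][j], dp[i][j-1]).
    ·  6  6  6  4  7  6
 ·  0  0  0  0  0  0  0
 6  0  1  1  1  1  1  1
 7  0  1  1  1  1  2  2
 6  0  1  2  2  2  2  3
 6  0  1  2  3  3  3  3
 6  0  1  2  3  3  3  4
 3  0  1  2  3  3  3  4
dp[6][6] = 4. One LCS (by backtracking along matches): 6, 6, 6, 6.

4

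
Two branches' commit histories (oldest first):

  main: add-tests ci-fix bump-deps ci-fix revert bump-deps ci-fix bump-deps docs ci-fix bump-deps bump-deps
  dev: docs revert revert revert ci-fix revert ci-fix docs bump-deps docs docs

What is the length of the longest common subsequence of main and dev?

5

One common subsequence of length 5: ci-fix (main #4, dev #5); then revert (main #5, dev #6); then ci-fix (main #7, dev #7); then bump-deps (main #8, dev #9); then docs (main #9, dev #11). The LCS DP gives dp[12][11] = 5, so this is optimal.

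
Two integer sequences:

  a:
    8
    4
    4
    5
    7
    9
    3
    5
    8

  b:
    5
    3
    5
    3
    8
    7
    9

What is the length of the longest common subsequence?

Taking 5 (a #4, b #1), then 3 (a #7, b #2), then 5 (a #8, b #3), then 8 (a #9, b #5) gives a common subsequence of length 4. The LCS DP gives dp[9][7] = 4, so this is optimal.

4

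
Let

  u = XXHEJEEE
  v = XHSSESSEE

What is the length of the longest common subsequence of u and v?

Match X at u[2]=v[1], then H at u[3]=v[2], then E at u[4]=v[5], then E at u[7]=v[8], then E at u[8]=v[9] — 5 characters in the same relative order in both, and the DP table's final entry dp[8][9] is also 5, so no common subsequence is longer.

5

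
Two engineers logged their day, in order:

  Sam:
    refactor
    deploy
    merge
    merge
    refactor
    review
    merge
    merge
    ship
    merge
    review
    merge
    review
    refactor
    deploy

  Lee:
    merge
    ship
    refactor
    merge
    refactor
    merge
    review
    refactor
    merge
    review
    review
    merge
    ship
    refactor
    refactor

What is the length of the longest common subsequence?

One common subsequence of length 8: refactor at Sam[1]=Lee[3], then merge at Sam[3]=Lee[4], then merge at Sam[4]=Lee[6], then refactor at Sam[5]=Lee[8], then review at Sam[6]=Lee[11], then merge at Sam[8]=Lee[12], then ship at Sam[9]=Lee[13], then refactor at Sam[14]=Lee[15], and the DP table's final entry dp[15][15] is also 8, so no common subsequence is longer.

8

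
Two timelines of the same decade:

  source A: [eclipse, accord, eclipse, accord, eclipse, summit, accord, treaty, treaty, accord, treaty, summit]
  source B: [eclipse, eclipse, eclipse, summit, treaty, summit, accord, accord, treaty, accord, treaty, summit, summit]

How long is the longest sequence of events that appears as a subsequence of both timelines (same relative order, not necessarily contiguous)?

9

Match eclipse [1,1] → eclipse [3,2] → eclipse [5,3] → summit [6,6] → accord [7,8] → treaty [9,9] → accord [10,10] → treaty [11,11] → summit [12,13] — 9 events in the same relative order in both. dp[12][13] = 9 confirms this is the maximum.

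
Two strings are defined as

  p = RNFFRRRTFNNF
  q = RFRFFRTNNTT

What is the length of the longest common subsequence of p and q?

7

Pick R (p #1, q #3); then F (p #3, q #4); then F (p #4, q #5); then R (p #7, q #6); then T (p #8, q #7); then N (p #10, q #8); then N (p #11, q #9); all 7 characters appear in both, in order. dp[12][11] = 7 confirms this is the maximum.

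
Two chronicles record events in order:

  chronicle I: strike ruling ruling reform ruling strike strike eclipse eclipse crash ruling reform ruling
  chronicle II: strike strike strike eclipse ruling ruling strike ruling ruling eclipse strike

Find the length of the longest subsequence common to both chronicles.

6

Taking strike (chronicle I #1, chronicle II #3) → ruling (chronicle I #3, chronicle II #5) → ruling (chronicle I #5, chronicle II #6) → strike (chronicle I #7, chronicle II #7) → ruling (chronicle I #11, chronicle II #8) → ruling (chronicle I #13, chronicle II #9) gives a common subsequence of length 6, and the DP table's final entry dp[13][11] is also 6, so no common subsequence is longer.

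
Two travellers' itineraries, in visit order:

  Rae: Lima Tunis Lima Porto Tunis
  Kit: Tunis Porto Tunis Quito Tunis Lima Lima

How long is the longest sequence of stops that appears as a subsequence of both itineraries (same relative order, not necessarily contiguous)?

One common subsequence of length 3: Tunis [2,1], Porto [4,2], Tunis [5,5]. The LCS DP gives dp[5][7] = 3, so this is optimal.

3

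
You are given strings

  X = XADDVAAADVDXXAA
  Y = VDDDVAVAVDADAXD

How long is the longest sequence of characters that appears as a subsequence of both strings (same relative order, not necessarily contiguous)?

Taking D [3,3], then D [4,4], then V [5,5], then A [6,6], then A [8,8], then V [10,9], then D [11,10], then A [14,11], then A [15,13] gives a common subsequence of length 9, and the DP table's final entry dp[15][15] is also 9, so no common subsequence is longer.

9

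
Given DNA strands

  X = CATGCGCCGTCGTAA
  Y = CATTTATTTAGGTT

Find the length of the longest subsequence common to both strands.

Match C [1,1], then A [2,6], then T [3,9], then G [6,11], then G [9,12], then T [10,13], then T [13,14] — 7 bases in the same relative order in both, and the DP table's final entry dp[15][14] is also 7, so no common subsequence is longer.

7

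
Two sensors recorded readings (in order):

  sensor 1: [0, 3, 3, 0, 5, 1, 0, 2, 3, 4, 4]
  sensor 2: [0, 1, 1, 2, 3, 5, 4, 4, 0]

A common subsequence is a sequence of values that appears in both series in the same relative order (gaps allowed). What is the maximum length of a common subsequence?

6

Pick 0 [1,1] → 1 [6,3] → 2 [8,4] → 3 [9,5] → 4 [10,7] → 4 [11,8]; all 6 values appear in both, in order. dp[11][9] = 6 confirms this is the maximum.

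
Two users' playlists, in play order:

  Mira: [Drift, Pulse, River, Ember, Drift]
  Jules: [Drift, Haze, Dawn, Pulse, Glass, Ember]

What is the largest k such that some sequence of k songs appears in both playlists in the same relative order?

Taking Drift (Mira #1, Jules #1), Pulse (Mira #2, Jules #4), Ember (Mira #4, Jules #6) gives a common subsequence of length 3. The LCS DP gives dp[5][6] = 3, so this is optimal.

3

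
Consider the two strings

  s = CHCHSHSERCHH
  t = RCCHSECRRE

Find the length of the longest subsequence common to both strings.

6

One common subsequence of length 6: C (s #1, t #2), then C (s #3, t #3), then H (s #6, t #4), then S (s #7, t #5), then E (s #8, t #6), then R (s #9, t #9). dp[12][10] = 6 confirms this is the maximum.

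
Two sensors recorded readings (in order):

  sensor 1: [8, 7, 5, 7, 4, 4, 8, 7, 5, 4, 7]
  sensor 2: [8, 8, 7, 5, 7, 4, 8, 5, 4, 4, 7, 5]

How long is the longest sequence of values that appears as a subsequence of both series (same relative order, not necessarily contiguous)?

Match 8 [1,2], 7 [2,3], 5 [3,4], 7 [4,5], 4 [6,6], 8 [7,7], 5 [9,8], 4 [10,10], 7 [11,11] — 9 values in the same relative order in both. dp[11][12] = 9 confirms this is the maximum.

9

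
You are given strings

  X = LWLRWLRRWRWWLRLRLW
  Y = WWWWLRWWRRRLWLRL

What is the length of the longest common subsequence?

Taking W at X[2]=Y[4], L at X[3]=Y[5], R at X[4]=Y[6], W at X[5]=Y[8], R at X[7]=Y[9], R at X[8]=Y[10], R at X[10]=Y[11], W at X[12]=Y[13], L at X[15]=Y[14], R at X[16]=Y[15], L at X[17]=Y[16] gives a common subsequence of length 11, and the DP table's final entry dp[18][16] is also 11, so no common subsequence is longer.

11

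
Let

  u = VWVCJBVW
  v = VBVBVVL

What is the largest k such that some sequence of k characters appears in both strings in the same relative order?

4

Pick V (u #1, v #1), V (u #3, v #3), B (u #6, v #4), V (u #7, v #6); all 4 characters appear in both, in order, and the DP table's final entry dp[8][7] is also 4, so no common subsequence is longer.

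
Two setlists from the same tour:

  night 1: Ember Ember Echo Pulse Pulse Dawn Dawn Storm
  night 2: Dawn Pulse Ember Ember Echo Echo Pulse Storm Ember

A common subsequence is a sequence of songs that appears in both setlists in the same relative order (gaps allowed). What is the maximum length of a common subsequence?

Taking Ember (night 1 #1, night 2 #3) → Ember (night 1 #2, night 2 #4) → Echo (night 1 #3, night 2 #6) → Pulse (night 1 #5, night 2 #7) → Storm (night 1 #8, night 2 #8) gives a common subsequence of length 5. The LCS DP gives dp[8][9] = 5, so this is optimal.

5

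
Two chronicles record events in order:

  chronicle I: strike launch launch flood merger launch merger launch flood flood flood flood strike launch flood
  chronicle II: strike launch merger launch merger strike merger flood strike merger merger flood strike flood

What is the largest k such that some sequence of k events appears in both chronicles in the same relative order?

Pick strike at chronicle I[1]=chronicle II[1]; then launch at chronicle I[2]=chronicle II[2]; then launch at chronicle I[3]=chronicle II[4]; then flood at chronicle I[4]=chronicle II[8]; then merger at chronicle I[5]=chronicle II[10]; then merger at chronicle I[7]=chronicle II[11]; then flood at chronicle I[12]=chronicle II[12]; then strike at chronicle I[13]=chronicle II[13]; then flood at chronicle I[15]=chronicle II[14]; all 9 events appear in both, in order. dp[15][14] = 9 confirms this is the maximum.

9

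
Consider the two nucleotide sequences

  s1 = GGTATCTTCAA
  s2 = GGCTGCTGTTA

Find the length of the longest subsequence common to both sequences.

7

Taking G (s1 #1, s2 #1), then G (s1 #2, s2 #2), then T (s1 #3, s2 #4), then T (s1 #5, s2 #7), then T (s1 #7, s2 #9), then T (s1 #8, s2 #10), then A (s1 #11, s2 #11) gives a common subsequence of length 7, and the DP table's final entry dp[11][11] is also 7, so no common subsequence is longer.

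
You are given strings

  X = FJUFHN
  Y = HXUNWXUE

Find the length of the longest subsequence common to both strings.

One common subsequence of length 2: U [3,3], N [6,4]. dp[6][8] = 2 confirms this is the maximum.

2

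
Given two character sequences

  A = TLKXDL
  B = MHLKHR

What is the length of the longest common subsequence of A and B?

Taking L [2,3], then K [3,4] gives a common subsequence of length 2, and the DP table's final entry dp[6][6] is also 2, so no common subsequence is longer.

2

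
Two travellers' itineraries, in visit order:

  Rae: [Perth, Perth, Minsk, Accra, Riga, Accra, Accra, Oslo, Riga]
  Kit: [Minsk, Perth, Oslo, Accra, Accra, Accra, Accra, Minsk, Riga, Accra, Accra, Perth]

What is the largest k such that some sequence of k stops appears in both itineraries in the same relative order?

5

Match Perth (Rae #1, Kit #2), then Minsk (Rae #3, Kit #8), then Riga (Rae #5, Kit #9), then Accra (Rae #6, Kit #10), then Accra (Rae #7, Kit #11) — 5 stops in the same relative order in both, and the DP table's final entry dp[9][12] is also 5, so no common subsequence is longer.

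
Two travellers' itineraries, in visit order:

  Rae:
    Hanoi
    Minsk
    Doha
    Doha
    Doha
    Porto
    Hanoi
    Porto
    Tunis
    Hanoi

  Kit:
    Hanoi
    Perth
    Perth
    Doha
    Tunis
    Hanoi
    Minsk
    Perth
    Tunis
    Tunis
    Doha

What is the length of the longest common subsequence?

Pick Hanoi (Rae #1, Kit #1), then Doha (Rae #3, Kit #4), then Hanoi (Rae #7, Kit #6), then Tunis (Rae #9, Kit #10); all 4 stops appear in both, in order. dp[10][11] = 4 confirms this is the maximum.

4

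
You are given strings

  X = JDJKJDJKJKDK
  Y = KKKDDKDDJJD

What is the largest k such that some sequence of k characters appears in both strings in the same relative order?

6

Let dp[i][j] be the LCS length of the first i characters of X and the first j characters of Y. dp[i][j] = dp[i-1][j-1]+1 when the i-th and j-th characters match, else max(dp[i-1][j], dp[i][j-1]).
    ·  K  K  K  D  D  K  D  D  J  J  D
 ·  0  0  0  0  0  0  0  0  0  0  0  0
 J  0  0  0  0  0  0  0  0  0  1  1  1
 D  0  0  0  0  1  1  1  1  1  1  1  2
 J  0  0  0  0  1  1  1  1  1  2  2  2
 K  0  1  1  1  1  1  2  2  2  2  2  2
 J  0  1  1  1  1  1  2  2  2  3  3  3
 D  0  1  1  1  2  2  2  3  3  3  3  4
 J  0  1  1  1  2  2  2  3  3  4  4  4
 K  0  1  2  2  2  2  3  3  3  4  4  4
 J  0  1  2  2  2  2  3  3  3  4  5  5
 K  0  1  2  3  3  3  3  3  3  4  5  5
 D  0  1  2  3  4  4  4  4  4  4  5  6
 K  0  1  2  3  4  4  5  5  5  5  5  6
dp[12][11] = 6. One LCS (by backtracking along matches): DKDJJD.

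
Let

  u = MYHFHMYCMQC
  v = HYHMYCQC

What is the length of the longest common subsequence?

7

Let dp[i][j] be the LCS length of the first i characters of u and the first j characters of v. dp[i][j] = dp[i-1][j-1]+1 when the i-th and j-th characters match, else max(dp[i-1][j], dp[i][j-1]).
    ·  H  Y  H  M  Y  C  Q  C
 ·  0  0  0  0  0  0  0  0  0
 M  0  0  0  0  1  1  1  1  1
 Y  0  0  1  1  1  2  2  2  2
 H  0  1  1  2  2  2  2  2  2
 F  0  1  1  2  2  2  2  2  2
 H  0  1  1  2  2  2  2  2  2
 M  0  1  1  2  3  3  3  3  3
 Y  0  1  2  2  3  4  4  4  4
 C  0  1  2  2  3  4  5  5  5
 M  0  1  2  2  3  4  5  5  5
 Q  0  1  2  2  3  4  5  6  6
 C  0  1  2  2  3  4  5  6  7
dp[11][8] = 7. One LCS (by backtracking along matches): YHMYCQC.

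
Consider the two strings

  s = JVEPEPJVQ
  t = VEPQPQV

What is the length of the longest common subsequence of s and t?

5

Taking V [2,1] → E [3,2] → P [4,3] → P [6,5] → V [8,7] gives a common subsequence of length 5. dp[9][7] = 5 confirms this is the maximum.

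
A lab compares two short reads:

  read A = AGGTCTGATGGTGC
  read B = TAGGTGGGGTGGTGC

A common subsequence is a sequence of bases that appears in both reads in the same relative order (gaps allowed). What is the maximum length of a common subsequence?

11

Pick A (read A #1, read B #2), G (read A #2, read B #3), G (read A #3, read B #4), T (read A #4, read B #5), G (read A #7, read B #9), T (read A #9, read B #10), G (read A #10, read B #11), G (read A #11, read B #12), T (read A #12, read B #13), G (read A #13, read B #14), C (read A #14, read B #15); all 11 bases appear in both, in order. dp[14][15] = 11 confirms this is the maximum.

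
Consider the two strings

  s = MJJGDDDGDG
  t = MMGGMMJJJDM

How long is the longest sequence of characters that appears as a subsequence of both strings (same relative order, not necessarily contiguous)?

One common subsequence of length 4: M at s[1]=t[6] → J at s[2]=t[8] → J at s[3]=t[9] → D at s[5]=t[10]. Since dp[10][11] = 4, nothing longer is possible.

4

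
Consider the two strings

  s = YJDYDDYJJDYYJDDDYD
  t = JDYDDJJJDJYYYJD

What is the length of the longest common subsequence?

Taking J [2,1] → D [3,2] → Y [4,3] → D [5,4] → D [6,5] → J [8,7] → J [9,8] → D [10,9] → Y [11,12] → Y [12,13] → J [13,14] → D [18,15] gives a common subsequence of length 12, and the DP table's final entry dp[18][15] is also 12, so no common subsequence is longer.

12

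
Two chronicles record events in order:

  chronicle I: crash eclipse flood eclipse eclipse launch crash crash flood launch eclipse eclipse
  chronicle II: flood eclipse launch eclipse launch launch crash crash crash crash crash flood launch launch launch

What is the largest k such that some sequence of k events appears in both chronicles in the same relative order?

Match flood (chronicle I #3, chronicle II #1); then eclipse (chronicle I #4, chronicle II #2); then eclipse (chronicle I #5, chronicle II #4); then launch (chronicle I #6, chronicle II #6); then crash (chronicle I #7, chronicle II #10); then crash (chronicle I #8, chronicle II #11); then flood (chronicle I #9, chronicle II #12); then launch (chronicle I #10, chronicle II #15) — 8 events in the same relative order in both. Since dp[12][15] = 8, nothing longer is possible.

8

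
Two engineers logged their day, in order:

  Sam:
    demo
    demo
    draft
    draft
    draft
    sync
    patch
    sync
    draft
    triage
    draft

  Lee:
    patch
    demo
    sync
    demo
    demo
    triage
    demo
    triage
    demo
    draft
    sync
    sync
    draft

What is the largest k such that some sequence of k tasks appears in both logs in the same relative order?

6

One common subsequence of length 6: demo at Sam[1]=Lee[7]; then demo at Sam[2]=Lee[9]; then draft at Sam[5]=Lee[10]; then sync at Sam[6]=Lee[11]; then sync at Sam[8]=Lee[12]; then draft at Sam[11]=Lee[13], and the DP table's final entry dp[11][13] is also 6, so no common subsequence is longer.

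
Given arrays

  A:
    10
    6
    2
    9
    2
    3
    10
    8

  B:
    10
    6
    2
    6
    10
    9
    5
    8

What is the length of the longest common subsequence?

One common subsequence of length 5: 10 (A #1, B #1), 6 (A #2, B #2), 2 (A #3, B #3), 9 (A #4, B #6), 8 (A #8, B #8). dp[8][8] = 5 confirms this is the maximum.

5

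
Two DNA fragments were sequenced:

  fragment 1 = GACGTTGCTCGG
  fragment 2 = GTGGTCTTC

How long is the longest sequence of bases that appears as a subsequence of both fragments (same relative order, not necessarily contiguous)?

6

Let dp[i][j] be the LCS length of the first i bases of fragment 1 and the first j bases of fragment 2. dp[i][j] = dp[i-1][j-1]+1 when the i-th and j-th bases match, else max(dp[i-1][j], dp[i][j-1]).
    ·  G  T  G  G  T  C  T  T  C
 ·  0  0  0  0  0  0  0  0  0  0
 G  0  1  1  1  1  1  1  1  1  1
 A  0  1  1  1  1  1  1  1  1  1
 C  0  1  1  1  1  1  2  2  2  2
 G  0  1  1  2  2  2  2  2  2  2
 T  0  1  2  2  2  3  3  3  3  3
 T  0  1  2  2  2  3  3  4  4  4
 G  0  1  2  3  3  3  3  4  4  4
 C  0  1  2  3  3  3  4  4  4  5
 T  0  1  2  3  3  4  4  5  5  5
 C  0  1  2  3  3  4  5  5  5  6
 G  0  1  2  3  4  4  5  5  5  6
 G  0  1  2  3  4  4  5  5  5  6
dp[12][9] = 6. One LCS (by backtracking along matches): GGTTTC.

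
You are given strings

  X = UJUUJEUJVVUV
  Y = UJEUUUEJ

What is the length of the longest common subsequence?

Pick U [1,1] → J [2,2] → U [3,5] → U [4,6] → E [6,7] → J [8,8]; all 6 characters appear in both, in order. The LCS DP gives dp[12][8] = 6, so this is optimal.

6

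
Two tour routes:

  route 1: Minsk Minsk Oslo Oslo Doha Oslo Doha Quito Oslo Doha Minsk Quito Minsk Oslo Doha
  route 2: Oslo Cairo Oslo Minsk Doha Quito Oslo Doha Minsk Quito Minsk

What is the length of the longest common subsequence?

9

Pick Oslo at route 1[3]=route 2[1], then Oslo at route 1[4]=route 2[3], then Doha at route 1[7]=route 2[5], then Quito at route 1[8]=route 2[6], then Oslo at route 1[9]=route 2[7], then Doha at route 1[10]=route 2[8], then Minsk at route 1[11]=route 2[9], then Quito at route 1[12]=route 2[10], then Minsk at route 1[13]=route 2[11]; all 9 stops appear in both, in order. dp[15][11] = 9 confirms this is the maximum.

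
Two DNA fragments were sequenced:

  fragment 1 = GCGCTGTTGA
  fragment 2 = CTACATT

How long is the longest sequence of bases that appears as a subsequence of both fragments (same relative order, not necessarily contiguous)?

4

Pick C at fragment 1[2]=fragment 2[1], C at fragment 1[4]=fragment 2[4], T at fragment 1[7]=fragment 2[6], T at fragment 1[8]=fragment 2[7]; all 4 bases appear in both, in order. The LCS DP gives dp[10][7] = 4, so this is optimal.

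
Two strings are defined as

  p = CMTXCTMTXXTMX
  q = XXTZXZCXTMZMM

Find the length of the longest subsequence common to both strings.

6

Taking T (p #3, q #3), X (p #4, q #5), C (p #5, q #7), T (p #6, q #9), M (p #7, q #12), M (p #12, q #13) gives a common subsequence of length 6, and the DP table's final entry dp[13][13] is also 6, so no common subsequence is longer.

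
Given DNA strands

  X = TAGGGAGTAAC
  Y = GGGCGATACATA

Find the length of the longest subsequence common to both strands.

Let dp[i][j] be the LCS length of the first i bases of X and the first j bases of Y. dp[i][j] = dp[i-1][j-1]+1 when the i-th and j-th bases match, else max(dp[i-1][j], dp[i][j-1]).
    ·  G  G  G  C  G  A  T  A  C  A  T  A
 ·  0  0  0  0  0  0  0  0  0  0  0  0  0
 T  0  0  0  0  0  0  0  1  1  1  1  1  1
 A  0  0  0  0  0  0  1  1  2  2  2  2  2
 G  0  1  1  1  1  1  1  1  2  2  2  2  2
 G  0  1  2  2  2  2  2  2  2  2  2  2  2
 G  0  1  2  3  3  3  3  3  3  3  3  3  3
 A  0  1  2  3  3  3  4  4  4  4  4  4  4
 G  0  1  2  3  3  4  4  4  4  4  4  4  4
 T  0  1  2  3  3  4  4  5  5  5  5  5  5
 A  0  1  2  3  3  4  5  5  6  6  6  6  6
 A  0  1  2  3  3  4  5  5  6  6  7  7  7
 C  0  1  2  3  4  4  5  5  6  7  7  7  7
dp[11][12] = 7. One LCS (by backtracking along matches): GGGATAA.

7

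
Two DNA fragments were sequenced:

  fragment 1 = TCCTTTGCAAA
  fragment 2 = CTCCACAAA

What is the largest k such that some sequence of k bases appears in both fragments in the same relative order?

7

Taking T at fragment 1[1]=fragment 2[2], C at fragment 1[2]=fragment 2[3], C at fragment 1[3]=fragment 2[4], C at fragment 1[8]=fragment 2[6], A at fragment 1[9]=fragment 2[7], A at fragment 1[10]=fragment 2[8], A at fragment 1[11]=fragment 2[9] gives a common subsequence of length 7. Since dp[11][9] = 7, nothing longer is possible.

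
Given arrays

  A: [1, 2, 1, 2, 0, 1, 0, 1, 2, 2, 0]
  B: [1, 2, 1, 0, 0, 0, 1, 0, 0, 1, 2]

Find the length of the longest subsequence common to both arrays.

8

Match 1 (A #1, B #1), then 2 (A #2, B #2), then 1 (A #3, B #3), then 0 (A #5, B #6), then 1 (A #6, B #7), then 0 (A #7, B #9), then 1 (A #8, B #10), then 2 (A #10, B #11) — 8 values in the same relative order in both. Since dp[11][11] = 8, nothing longer is possible.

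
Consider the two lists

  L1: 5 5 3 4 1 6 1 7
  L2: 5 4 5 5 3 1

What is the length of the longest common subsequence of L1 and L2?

One common subsequence of length 4: 5 [1,3], then 5 [2,4], then 3 [3,5], then 1 [7,6]. dp[8][6] = 4 confirms this is the maximum.

4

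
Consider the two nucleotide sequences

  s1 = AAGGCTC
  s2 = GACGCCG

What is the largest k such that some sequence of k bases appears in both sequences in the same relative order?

Let dp[i][j] be the LCS length of the first i bases of s1 and the first j bases of s2. dp[i][j] = dp[i-1][j-1]+1 when the i-th and j-th bases match, else max(dp[i-1][j], dp[i][j-1]).
    ·  G  A  C  G  C  C  G
 ·  0  0  0  0  0  0  0  0
 A  0  0  1  1  1  1  1  1
 A  0  0  1  1  1  1  1  1
 G  0  1  1  1  2  2  2  2
 G  0  1  1  1  2  2  2  3
 C  0  1  1  2  2  3  3  3
 T  0  1  1  2  2  3  3  3
 C  0  1  1  2  2  3  4  4
dp[7][7] = 4. One LCS (by backtracking along matches): AGCC.

4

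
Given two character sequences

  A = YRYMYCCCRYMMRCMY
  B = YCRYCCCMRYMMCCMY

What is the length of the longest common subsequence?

Pick Y (A #1, B #1) → R (A #2, B #3) → Y (A #5, B #4) → C (A #6, B #5) → C (A #7, B #6) → C (A #8, B #7) → R (A #9, B #9) → Y (A #10, B #10) → M (A #11, B #11) → M (A #12, B #12) → C (A #14, B #14) → M (A #15, B #15) → Y (A #16, B #16); all 13 characters appear in both, in order. Since dp[16][16] = 13, nothing longer is possible.

13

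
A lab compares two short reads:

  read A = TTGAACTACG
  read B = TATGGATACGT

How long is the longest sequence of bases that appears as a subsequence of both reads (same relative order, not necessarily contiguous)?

8

One common subsequence of length 8: T [1,1] → T [2,3] → G [3,5] → A [5,6] → T [7,7] → A [8,8] → C [9,9] → G [10,10]. The LCS DP gives dp[10][11] = 8, so this is optimal.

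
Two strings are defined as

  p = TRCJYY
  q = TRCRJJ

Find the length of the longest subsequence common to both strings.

4

Let dp[i][j] be the LCS length of the first i characters of p and the first j characters of q. dp[i][j] = dp[i-1][j-1]+1 when the i-th and j-th characters match, else max(dp[i-1][j], dp[i][j-1]).
    ·  T  R  C  R  J  J
 ·  0  0  0  0  0  0  0
 T  0  1  1  1  1  1  1
 R  0  1  2  2  2  2  2
 C  0  1  2  3  3  3  3
 J  0  1  2  3  3  4  4
 Y  0  1  2  3  3  4  4
 Y  0  1  2  3  3  4  4
dp[6][6] = 4. One LCS (by backtracking along matches): TRCJ.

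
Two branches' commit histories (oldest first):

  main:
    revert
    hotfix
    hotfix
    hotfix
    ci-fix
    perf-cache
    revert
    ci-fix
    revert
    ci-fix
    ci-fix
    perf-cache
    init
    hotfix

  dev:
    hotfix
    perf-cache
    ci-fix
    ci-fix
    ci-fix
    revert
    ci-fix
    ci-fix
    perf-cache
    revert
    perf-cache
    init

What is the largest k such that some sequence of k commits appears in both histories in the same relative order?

One common subsequence of length 8: hotfix (main #2, dev #1) → ci-fix (main #5, dev #4) → ci-fix (main #8, dev #5) → revert (main #9, dev #6) → ci-fix (main #10, dev #7) → ci-fix (main #11, dev #8) → perf-cache (main #12, dev #11) → init (main #13, dev #12), and the DP table's final entry dp[14][12] is also 8, so no common subsequence is longer.

8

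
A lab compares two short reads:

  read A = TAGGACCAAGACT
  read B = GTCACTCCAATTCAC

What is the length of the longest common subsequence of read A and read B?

Taking T [1,2], A [2,4], C [6,7], C [7,8], A [8,9], A [9,10], A [11,14], C [12,15] gives a common subsequence of length 8. Since dp[13][15] = 8, nothing longer is possible.

8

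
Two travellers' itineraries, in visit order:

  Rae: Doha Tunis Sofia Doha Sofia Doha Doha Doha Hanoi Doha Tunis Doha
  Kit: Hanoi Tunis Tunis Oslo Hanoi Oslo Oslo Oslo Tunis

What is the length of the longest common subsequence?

One common subsequence of length 3: Tunis [2,3], Hanoi [9,5], Tunis [11,9]. The LCS DP gives dp[12][9] = 3, so this is optimal.

3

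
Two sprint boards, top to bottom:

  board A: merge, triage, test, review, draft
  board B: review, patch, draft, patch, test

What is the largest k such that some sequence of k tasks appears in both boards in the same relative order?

2

Taking review at board A[4]=board B[1]; then draft at board A[5]=board B[3] gives a common subsequence of length 2, and the DP table's final entry dp[5][5] is also 2, so no common subsequence is longer.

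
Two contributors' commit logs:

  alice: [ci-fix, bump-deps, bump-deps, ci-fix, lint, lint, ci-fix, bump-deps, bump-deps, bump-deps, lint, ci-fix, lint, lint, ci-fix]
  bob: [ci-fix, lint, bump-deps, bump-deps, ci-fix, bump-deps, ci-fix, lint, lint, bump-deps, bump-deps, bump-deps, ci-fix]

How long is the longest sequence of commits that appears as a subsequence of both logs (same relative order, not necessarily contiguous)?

10

Pick ci-fix (alice #1, bob #1), then bump-deps (alice #2, bob #4), then bump-deps (alice #3, bob #6), then ci-fix (alice #4, bob #7), then lint (alice #5, bob #8), then lint (alice #6, bob #9), then bump-deps (alice #8, bob #10), then bump-deps (alice #9, bob #11), then bump-deps (alice #10, bob #12), then ci-fix (alice #15, bob #13); all 10 commits appear in both, in order, and the DP table's final entry dp[15][13] is also 10, so no common subsequence is longer.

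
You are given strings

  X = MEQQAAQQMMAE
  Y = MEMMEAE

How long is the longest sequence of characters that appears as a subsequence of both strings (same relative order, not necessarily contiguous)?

Match M [1,1]; then E [2,2]; then M [9,3]; then M [10,4]; then A [11,6]; then E [12,7] — 6 characters in the same relative order in both. dp[12][7] = 6 confirms this is the maximum.

6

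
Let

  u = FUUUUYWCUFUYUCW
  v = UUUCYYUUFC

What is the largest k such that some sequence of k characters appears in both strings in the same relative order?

7

Pick U [2,1]; then U [3,2]; then U [4,3]; then U [5,7]; then U [9,8]; then F [10,9]; then C [14,10]; all 7 characters appear in both, in order. The LCS DP gives dp[15][10] = 7, so this is optimal.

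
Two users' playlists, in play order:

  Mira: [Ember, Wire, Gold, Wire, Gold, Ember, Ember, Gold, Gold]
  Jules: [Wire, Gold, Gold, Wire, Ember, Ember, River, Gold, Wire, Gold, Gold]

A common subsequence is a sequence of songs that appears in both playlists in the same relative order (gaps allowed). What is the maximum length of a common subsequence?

Taking Wire at Mira[2]=Jules[1] → Gold at Mira[3]=Jules[3] → Wire at Mira[4]=Jules[4] → Ember at Mira[6]=Jules[5] → Ember at Mira[7]=Jules[6] → Gold at Mira[8]=Jules[10] → Gold at Mira[9]=Jules[11] gives a common subsequence of length 7, and the DP table's final entry dp[9][11] is also 7, so no common subsequence is longer.

7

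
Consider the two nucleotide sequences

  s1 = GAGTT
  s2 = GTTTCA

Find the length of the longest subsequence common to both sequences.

Let dp[i][j] be the LCS length of the first i bases of s1 and the first j bases of s2. dp[i][j] = dp[i-1][j-1]+1 when the i-th and j-th bases match, else max(dp[i-1][j], dp[i][j-1]).
    ·  G  T  T  T  C  A
 ·  0  0  0  0  0  0  0
 G  0  1  1  1  1  1  1
 A  0  1  1  1  1  1  2
 G  0  1  1  1  1  1  2
 T  0  1  2  2  2  2  2
 T  0  1  2  3  3  3  3
dp[5][6] = 3. One LCS (by backtracking along matches): GTT.

3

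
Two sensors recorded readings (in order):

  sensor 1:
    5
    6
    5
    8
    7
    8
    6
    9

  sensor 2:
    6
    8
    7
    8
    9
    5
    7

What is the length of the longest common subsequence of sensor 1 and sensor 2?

5

Match 6 [2,1], 8 [4,2], 7 [5,3], 8 [6,4], 9 [8,5] — 5 values in the same relative order in both. The LCS DP gives dp[8][7] = 5, so this is optimal.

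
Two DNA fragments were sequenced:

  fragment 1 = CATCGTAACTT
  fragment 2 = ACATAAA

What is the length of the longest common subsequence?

Taking C [1,2], then A [2,3], then T [3,4], then A [7,6], then A [8,7] gives a common subsequence of length 5. The LCS DP gives dp[11][7] = 5, so this is optimal.

5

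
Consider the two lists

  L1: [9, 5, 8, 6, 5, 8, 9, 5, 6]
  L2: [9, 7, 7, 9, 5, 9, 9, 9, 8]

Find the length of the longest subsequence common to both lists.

Let dp[i][j] be the LCS length of the first i values of L1 and the first j values of L2. dp[i][j] = dp[i-1][j-1]+1 when the i-th and j-th values match, else max(dp[i-1][j], dp[i][j-1]).
    ·  9  7  7  9  5  9  9  9  8
 ·  0  0  0  0  0  0  0  0  0  0
 9  0  1  1  1  1  1  1  1  1  1
 5  0  1  1  1  1  2  2  2  2  2
 8  0  1  1  1  1  2  2  2  2  3
 6  0  1  1  1  1  2  2  2  2  3
 5  0  1  1  1  1  2  2  2  2  3
 8  0  1  1  1  1  2  2  2  2  3
 9  0  1  1  1  2  2  3  3  3  3
 5  0  1  1  1  2  3  3  3  3  3
 6  0  1  1  1  2  3  3  3  3  3
dp[9][9] = 3. One LCS (by backtracking along matches): 9, 5, 8.

3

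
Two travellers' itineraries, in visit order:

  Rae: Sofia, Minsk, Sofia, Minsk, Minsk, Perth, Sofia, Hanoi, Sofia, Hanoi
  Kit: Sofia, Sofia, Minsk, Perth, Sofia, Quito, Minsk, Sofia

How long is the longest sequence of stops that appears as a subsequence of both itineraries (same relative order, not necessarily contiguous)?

One common subsequence of length 6: Sofia at Rae[1]=Kit[1], then Sofia at Rae[3]=Kit[2], then Minsk at Rae[5]=Kit[3], then Perth at Rae[6]=Kit[4], then Sofia at Rae[7]=Kit[5], then Sofia at Rae[9]=Kit[8]. Since dp[10][8] = 6, nothing longer is possible.

6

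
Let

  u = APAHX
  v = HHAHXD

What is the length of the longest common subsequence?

Match A (u #3, v #3) → H (u #4, v #4) → X (u #5, v #5) — 3 characters in the same relative order in both. dp[5][6] = 3 confirms this is the maximum.

3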